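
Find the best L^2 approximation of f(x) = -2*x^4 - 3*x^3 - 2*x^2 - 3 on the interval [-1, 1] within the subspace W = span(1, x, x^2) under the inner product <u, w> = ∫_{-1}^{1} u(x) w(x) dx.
g(x) = -26*x^2/7 - 9*x/5 - 99/35

The best approximation g ∈ W is the orthogonal projection of f onto W. Writing g = a_0 + a_1 x + a_2 x^2, the coefficients solve the normal equations G · a = b where
  G_{ij} = <φ_i, φ_j> and b_i = <f, φ_i>, with φ_0 = 1, φ_1 = x, φ_2 = x^2.
G =
  [2, 0, 2/3]
  [0, 2/3, 0]
  [2/3, 0, 2/5],
b = (-122/15, -6/5, -118/35).
Solving gives a_0 = -99/35, a_1 = -9/5, a_2 = -26/7, so
  g(x) = -26*x^2/7 - 9*x/5 - 99/35.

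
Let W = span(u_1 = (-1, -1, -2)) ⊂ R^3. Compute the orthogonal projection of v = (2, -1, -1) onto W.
proj_W(v) = (-1/6, -1/6, -1/3)

Set up U = [u_1 | ... | u_1] ∈ R^(3×1). The projector onto W = col(U) is P = U (U^T U)^(-1) U^T.
Compute U^T U =
  [6],
and U^T v = (1).
Solve U^T U · c = U^T v for the coefficients: c = (1/6). The projection is proj_W(v) = U c.
Check: (v - proj_W(v)) · u_1 = 0  (should be 0).
Result: proj_W(v) = (-1/6, -1/6, -1/3).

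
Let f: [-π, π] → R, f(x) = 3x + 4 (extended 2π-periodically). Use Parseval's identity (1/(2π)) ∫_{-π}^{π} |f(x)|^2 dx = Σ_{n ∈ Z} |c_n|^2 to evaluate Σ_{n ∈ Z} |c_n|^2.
Σ |c_n|^2 = 3π^2 + 16

Expand and integrate term by term over [-π, π]:
  ∫ (3x)^2 dx = 9·(2π^3/3); ∫ 2·3·(4)·x dx = 0 (odd integrand); ∫ 4^2 dx = 16·2π.
So (1/(2π)) ∫_{-π}^{π} (3x + 4)^2 dx = 9π^2/3 + 16 = 3π^2 + 16.
Parseval ⇒ Σ |c_n|^2 = 3π^2 + 16.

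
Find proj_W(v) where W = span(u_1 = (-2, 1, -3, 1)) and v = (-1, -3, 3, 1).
proj_W(v) = (6/5, -3/5, 9/5, -3/5)

Set up U = [u_1 | ... | u_1] ∈ R^(4×1). The projector onto W = col(U) is P = U (U^T U)^(-1) U^T.
Compute U^T U =
  [15],
and U^T v = (-9).
Solve U^T U · c = U^T v for the coefficients: c = (-3/5). The projection is proj_W(v) = U c.
Check: (v - proj_W(v)) · u_1 = 0  (should be 0).
Result: proj_W(v) = (6/5, -3/5, 9/5, -3/5).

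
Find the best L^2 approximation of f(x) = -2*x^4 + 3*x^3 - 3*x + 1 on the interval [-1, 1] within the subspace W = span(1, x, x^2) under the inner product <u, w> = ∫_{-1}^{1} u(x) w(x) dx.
g(x) = -12*x^2/7 - 6*x/5 + 41/35

The best approximation g ∈ W is the orthogonal projection of f onto W. Writing g = a_0 + a_1 x + a_2 x^2, the coefficients solve the normal equations G · a = b where
  G_{ij} = <φ_i, φ_j> and b_i = <f, φ_i>, with φ_0 = 1, φ_1 = x, φ_2 = x^2.
G =
  [2, 0, 2/3]
  [0, 2/3, 0]
  [2/3, 0, 2/5],
b = (6/5, -4/5, 2/21).
Solving gives a_0 = 41/35, a_1 = -6/5, a_2 = -12/7, so
  g(x) = -12*x^2/7 - 6*x/5 + 41/35.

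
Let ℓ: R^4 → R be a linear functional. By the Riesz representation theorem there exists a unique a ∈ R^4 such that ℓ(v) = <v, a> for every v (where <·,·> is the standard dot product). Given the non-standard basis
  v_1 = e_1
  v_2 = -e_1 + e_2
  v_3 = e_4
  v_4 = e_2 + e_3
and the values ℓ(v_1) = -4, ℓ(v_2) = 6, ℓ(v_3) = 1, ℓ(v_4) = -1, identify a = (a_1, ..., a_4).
a = (-4, 2, -3, 1)

Write a = (a_1, ..., a_4) in the standard basis. For each basis vector v_i, ℓ(v_i) = <v_i, a> is a linear equation in the a_j's. Collect the n equations into a matrix system V a = ℓ, where row i of V is v_i (expressed in the standard basis). Since V is invertible (lower-triangular with 1s on the diagonal, up to permutation), solve by back-substitution:
  V =
[[1, 0, 0, 0],
 [-1, 1, 0, 0],
 [0, 0, 0, 1],
 [0, 1, 1, 0]]
  V a = (-4, 6, 1, -1)
Solving gives a = (-4, 2, -3, 1).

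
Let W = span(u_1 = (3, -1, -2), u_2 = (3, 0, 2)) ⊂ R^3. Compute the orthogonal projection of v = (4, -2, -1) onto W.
proj_W(v) = (654/157, -158/157, -196/157)

Set up U = [u_1 | ... | u_2] ∈ R^(3×2). The projector onto W = col(U) is P = U (U^T U)^(-1) U^T.
Compute U^T U =
  [14, 5]
  [5, 13],
and U^T v = (16, 10).
Solve U^T U · c = U^T v for the coefficients: c = (158/157, 60/157). The projection is proj_W(v) = U c.
Check: (v - proj_W(v)) · u_1 = 0  (should be 0).
Check: (v - proj_W(v)) · u_2 = 0  (should be 0).
Result: proj_W(v) = (654/157, -158/157, -196/157).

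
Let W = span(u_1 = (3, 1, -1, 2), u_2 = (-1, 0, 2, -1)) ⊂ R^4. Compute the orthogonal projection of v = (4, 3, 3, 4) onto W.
proj_W(v) = (208/41, 106/41, 114/41, 102/41)

Set up U = [u_1 | ... | u_2] ∈ R^(4×2). The projector onto W = col(U) is P = U (U^T U)^(-1) U^T.
Compute U^T U =
  [15, -7]
  [-7, 6],
and U^T v = (20, -2).
Solve U^T U · c = U^T v for the coefficients: c = (106/41, 110/41). The projection is proj_W(v) = U c.
Check: (v - proj_W(v)) · u_1 = 0  (should be 0).
Check: (v - proj_W(v)) · u_2 = 0  (should be 0).
Result: proj_W(v) = (208/41, 106/41, 114/41, 102/41).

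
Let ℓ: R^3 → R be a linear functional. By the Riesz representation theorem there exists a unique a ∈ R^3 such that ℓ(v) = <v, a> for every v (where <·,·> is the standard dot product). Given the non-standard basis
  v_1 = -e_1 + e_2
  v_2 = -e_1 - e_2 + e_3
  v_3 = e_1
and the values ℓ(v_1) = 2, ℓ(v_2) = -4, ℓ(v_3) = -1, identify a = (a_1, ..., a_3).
a = (-1, 1, -4)

Write a = (a_1, ..., a_3) in the standard basis. For each basis vector v_i, ℓ(v_i) = <v_i, a> is a linear equation in the a_j's. Collect the n equations into a matrix system V a = ℓ, where row i of V is v_i (expressed in the standard basis). Since V is invertible (lower-triangular with 1s on the diagonal, up to permutation), solve by back-substitution:
  V =
[[-1, 1, 0],
 [-1, -1, 1],
 [1, 0, 0]]
  V a = (2, -4, -1)
Solving gives a = (-1, 1, -4).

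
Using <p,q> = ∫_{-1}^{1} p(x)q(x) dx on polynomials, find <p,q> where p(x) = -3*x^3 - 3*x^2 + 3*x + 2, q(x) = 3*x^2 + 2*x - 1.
<p,q> = 0

Expand the product: p(x)·q(x) = -9*x^5 - 15*x^4 + 6*x^3 + 15*x^2 + x - 2.
∫_{-1}^{1} of each monomial x^k gives [2/(k+1) if k even, 0 if k odd]. Integrating term-by-term (or equivalently evaluating the antiderivative F(x) = -3*x^6/2 - 3*x^5 + 3*x^4/2 + 5*x^3 + x^2/2 - 2*x at the endpoints):
  F(1) − F(−1) = 1/2 − (1/2) = 0.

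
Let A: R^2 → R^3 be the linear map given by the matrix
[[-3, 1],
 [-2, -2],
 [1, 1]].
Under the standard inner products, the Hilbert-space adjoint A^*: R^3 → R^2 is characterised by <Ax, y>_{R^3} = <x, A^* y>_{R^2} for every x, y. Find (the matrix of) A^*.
A^* = A^T =
[[-3, -2, 1],
 [1, -2, 1]]

For real matrices with standard dot products, the defining identity <Ax, y> = <x, A^* y> gives (Ax)^T y = x^T (A^*) y, i.e. x^T A^T y = x^T (A^*) y. Since this holds for all x, y, we must have A^* = A^T. Therefore
A^* =
[[-3, -2, 1],
 [1, -2, 1]].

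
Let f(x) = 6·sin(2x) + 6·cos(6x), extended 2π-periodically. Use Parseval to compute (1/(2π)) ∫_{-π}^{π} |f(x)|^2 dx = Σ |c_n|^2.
Σ |c_n|^2 = 36

Expand |f|^2 and use orthogonality of {sin(nx), cos(mx)} on [-π, π]:
  ∫_{-π}^{π} sin(nx)^2 dx = π, ∫ cos(mx)^2 dx = π, and cross terms integrate to 0.
So ∫_{-π}^{π} f(x)^2 dx = 6^2 · π + 6^2 · π = (36 + 36)π.
Divide by 2π: (36 + 36)/2 = 36.
By Parseval, this equals Σ |c_n|^2.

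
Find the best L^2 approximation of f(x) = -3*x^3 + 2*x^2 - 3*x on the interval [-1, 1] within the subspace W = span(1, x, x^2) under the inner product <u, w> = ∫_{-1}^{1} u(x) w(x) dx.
g(x) = 2*x^2 - 24*x/5

The best approximation g ∈ W is the orthogonal projection of f onto W. Writing g = a_0 + a_1 x + a_2 x^2, the coefficients solve the normal equations G · a = b where
  G_{ij} = <φ_i, φ_j> and b_i = <f, φ_i>, with φ_0 = 1, φ_1 = x, φ_2 = x^2.
G =
  [2, 0, 2/3]
  [0, 2/3, 0]
  [2/3, 0, 2/5],
b = (4/3, -16/5, 4/5).
Solving gives a_0 = 0, a_1 = -24/5, a_2 = 2, so
  g(x) = 2*x^2 - 24*x/5.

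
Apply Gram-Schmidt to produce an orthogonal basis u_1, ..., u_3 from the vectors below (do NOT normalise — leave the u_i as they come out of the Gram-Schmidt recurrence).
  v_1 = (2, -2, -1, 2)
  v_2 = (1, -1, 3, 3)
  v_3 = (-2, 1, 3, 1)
Orthogonal basis:
  u_1 = (2, -2, -1, 2)
  u_2 = (-1/13, 1/13, 46/13, 25/13)
  u_3 = (-182/211, -29/211, -68/211, 119/211)

Apply the Gram-Schmidt recurrence
  u_1 = v_1
  u_i = v_i − Σ_{j<i} ((v_i · u_j) / (u_j · u_j)) · u_j.

Step by step this gives:
  u_1 = (2, -2, -1, 2)
  u_2 = (-1/13, 1/13, 46/13, 25/13)
  u_3 = (-182/211, -29/211, -68/211, 119/211)

Orthogonality check:
  u_2 · u_1 = 0 (should be 0)
  u_3 · u_1 = 0 (should be 0)
  u_3 · u_2 = 0 (should be 0)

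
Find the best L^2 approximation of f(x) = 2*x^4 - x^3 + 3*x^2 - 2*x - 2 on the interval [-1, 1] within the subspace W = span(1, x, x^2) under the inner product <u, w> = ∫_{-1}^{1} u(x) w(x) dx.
g(x) = 33*x^2/7 - 13*x/5 - 76/35

The best approximation g ∈ W is the orthogonal projection of f onto W. Writing g = a_0 + a_1 x + a_2 x^2, the coefficients solve the normal equations G · a = b where
  G_{ij} = <φ_i, φ_j> and b_i = <f, φ_i>, with φ_0 = 1, φ_1 = x, φ_2 = x^2.
G =
  [2, 0, 2/3]
  [0, 2/3, 0]
  [2/3, 0, 2/5],
b = (-6/5, -26/15, 46/105).
Solving gives a_0 = -76/35, a_1 = -13/5, a_2 = 33/7, so
  g(x) = 33*x^2/7 - 13*x/5 - 76/35.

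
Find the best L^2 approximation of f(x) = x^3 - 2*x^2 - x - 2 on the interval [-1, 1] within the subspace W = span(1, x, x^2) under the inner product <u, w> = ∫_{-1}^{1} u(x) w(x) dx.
g(x) = -2*x^2 - 2*x/5 - 2

The best approximation g ∈ W is the orthogonal projection of f onto W. Writing g = a_0 + a_1 x + a_2 x^2, the coefficients solve the normal equations G · a = b where
  G_{ij} = <φ_i, φ_j> and b_i = <f, φ_i>, with φ_0 = 1, φ_1 = x, φ_2 = x^2.
G =
  [2, 0, 2/3]
  [0, 2/3, 0]
  [2/3, 0, 2/5],
b = (-16/3, -4/15, -32/15).
Solving gives a_0 = -2, a_1 = -2/5, a_2 = -2, so
  g(x) = -2*x^2 - 2*x/5 - 2.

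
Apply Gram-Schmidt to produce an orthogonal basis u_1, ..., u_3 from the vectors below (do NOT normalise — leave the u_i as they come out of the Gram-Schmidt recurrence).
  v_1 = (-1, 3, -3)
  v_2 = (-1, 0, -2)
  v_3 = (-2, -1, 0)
Orthogonal basis:
  u_1 = (-1, 3, -3)
  u_2 = (-12/19, -21/19, -17/19)
  u_3 = (-33/23, 11/46, 33/46)

Apply the Gram-Schmidt recurrence
  u_1 = v_1
  u_i = v_i − Σ_{j<i} ((v_i · u_j) / (u_j · u_j)) · u_j.

Step by step this gives:
  u_1 = (-1, 3, -3)
  u_2 = (-12/19, -21/19, -17/19)
  u_3 = (-33/23, 11/46, 33/46)

Orthogonality check:
  u_2 · u_1 = 0 (should be 0)
  u_3 · u_1 = 0 (should be 0)
  u_3 · u_2 = 0 (should be 0)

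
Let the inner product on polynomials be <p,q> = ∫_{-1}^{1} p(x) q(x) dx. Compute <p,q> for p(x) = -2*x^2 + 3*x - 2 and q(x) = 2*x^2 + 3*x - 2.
<p,q> = 62/5

Expand the product: p(x)·q(x) = -4*x^4 + 9*x^2 - 12*x + 4.
∫_{-1}^{1} of each monomial x^k gives [2/(k+1) if k even, 0 if k odd]. Integrating term-by-term (or equivalently evaluating the antiderivative F(x) = -4*x^5/5 + 3*x^3 - 6*x^2 + 4*x at the endpoints):
  F(1) − F(−1) = 1/5 − (-61/5) = 62/5.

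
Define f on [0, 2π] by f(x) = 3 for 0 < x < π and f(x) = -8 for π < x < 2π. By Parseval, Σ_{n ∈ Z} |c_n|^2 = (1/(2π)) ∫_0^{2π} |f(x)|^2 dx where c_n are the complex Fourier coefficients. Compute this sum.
Σ |c_n|^2 = 73/2

Parseval equates the L^2 energy of f (normalised by 1/(2π)) with the ℓ^2 sum of its Fourier coefficients: (1/(2π)) ∫_0^{2π} |f|^2 = Σ |c_n|^2.
Compute the left side: (1/(2π)) [∫_0^π 3^2 dx + ∫_π^{2π} (-8)^2 dx] = (1/(2π)) · (9π + 64π) = (9 + 64)/2 = 73/2.
So Σ_{n ∈ Z} |c_n|^2 = 73/2.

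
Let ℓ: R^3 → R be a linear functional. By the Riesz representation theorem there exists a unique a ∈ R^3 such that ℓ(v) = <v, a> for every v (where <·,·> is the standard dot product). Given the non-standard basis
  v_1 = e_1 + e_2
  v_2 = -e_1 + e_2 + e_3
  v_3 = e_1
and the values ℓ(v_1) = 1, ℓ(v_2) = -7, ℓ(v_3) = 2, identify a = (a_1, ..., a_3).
a = (2, -1, -4)

Write a = (a_1, ..., a_3) in the standard basis. For each basis vector v_i, ℓ(v_i) = <v_i, a> is a linear equation in the a_j's. Collect the n equations into a matrix system V a = ℓ, where row i of V is v_i (expressed in the standard basis). Since V is invertible (lower-triangular with 1s on the diagonal, up to permutation), solve by back-substitution:
  V =
[[1, 1, 0],
 [-1, 1, 1],
 [1, 0, 0]]
  V a = (1, -7, 2)
Solving gives a = (2, -1, -4).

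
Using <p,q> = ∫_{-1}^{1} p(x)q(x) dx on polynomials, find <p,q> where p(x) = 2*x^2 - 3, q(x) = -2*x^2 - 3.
<p,q> = 82/5

Expand the product: p(x)·q(x) = 9 - 4*x^4.
∫_{-1}^{1} of each monomial x^k gives [2/(k+1) if k even, 0 if k odd]. Integrating term-by-term (or equivalently evaluating the antiderivative F(x) = -4*x^5/5 + 9*x at the endpoints):
  F(1) − F(−1) = 41/5 − (-41/5) = 82/5.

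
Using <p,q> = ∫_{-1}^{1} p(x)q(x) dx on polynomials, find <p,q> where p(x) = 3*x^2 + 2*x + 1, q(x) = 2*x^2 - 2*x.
<p,q> = 16/15

Expand the product: p(x)·q(x) = 6*x^4 - 2*x^3 - 2*x^2 - 2*x.
∫_{-1}^{1} of each monomial x^k gives [2/(k+1) if k even, 0 if k odd]. Integrating term-by-term (or equivalently evaluating the antiderivative F(x) = 6*x^5/5 - x^4/2 - 2*x^3/3 - x^2 at the endpoints):
  F(1) − F(−1) = -29/30 − (-61/30) = 16/15.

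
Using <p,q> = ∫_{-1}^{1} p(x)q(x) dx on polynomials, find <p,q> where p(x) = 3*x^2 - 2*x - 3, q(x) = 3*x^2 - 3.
<p,q> = 48/5

Expand the product: p(x)·q(x) = 9*x^4 - 6*x^3 - 18*x^2 + 6*x + 9.
∫_{-1}^{1} of each monomial x^k gives [2/(k+1) if k even, 0 if k odd]. Integrating term-by-term (or equivalently evaluating the antiderivative F(x) = 9*x^5/5 - 3*x^4/2 - 6*x^3 + 3*x^2 + 9*x at the endpoints):
  F(1) − F(−1) = 63/10 − (-33/10) = 48/5.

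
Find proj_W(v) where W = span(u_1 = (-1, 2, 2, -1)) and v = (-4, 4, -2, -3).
proj_W(v) = (-11/10, 11/5, 11/5, -11/10)

Set up U = [u_1 | ... | u_1] ∈ R^(4×1). The projector onto W = col(U) is P = U (U^T U)^(-1) U^T.
Compute U^T U =
  [10],
and U^T v = (11).
Solve U^T U · c = U^T v for the coefficients: c = (11/10). The projection is proj_W(v) = U c.
Check: (v - proj_W(v)) · u_1 = 0  (should be 0).
Result: proj_W(v) = (-11/10, 11/5, 11/5, -11/10).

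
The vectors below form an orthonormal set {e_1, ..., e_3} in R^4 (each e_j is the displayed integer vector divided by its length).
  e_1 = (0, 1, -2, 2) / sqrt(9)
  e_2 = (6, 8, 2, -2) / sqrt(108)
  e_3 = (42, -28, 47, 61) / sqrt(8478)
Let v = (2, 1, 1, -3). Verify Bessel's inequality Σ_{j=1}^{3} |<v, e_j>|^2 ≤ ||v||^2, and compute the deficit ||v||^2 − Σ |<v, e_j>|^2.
Σ |<v, e_j>|^2 = 2113/157; ||v||^2 = 15; deficit = 242/157

Write each e_j = u_j / sqrt(<u_j, u_j>) where u_j is the displayed integer vector. Then <v, e_j> = <v, u_j> / sqrt(<u_j, u_j>), so |<v, e_j>|^2 = <v, u_j>^2 / <u_j, u_j>.
Coefficients: <v, e_1> = -7/sqrt(9), <v, e_2> = 28/sqrt(108), <v, e_3> = -80/sqrt(8478).
Square and sum: Σ |<v, e_j>|^2 = 2113/157.
Compute ||v||^2 = v·v = 15.
Deficit = 15 − 2113/157 = 242/157 ≥ 0, confirming Bessel's inequality. (The deficit equals ||v − Σ <v,e_j> e_j||^2, the squared distance from v to span{e_j}.)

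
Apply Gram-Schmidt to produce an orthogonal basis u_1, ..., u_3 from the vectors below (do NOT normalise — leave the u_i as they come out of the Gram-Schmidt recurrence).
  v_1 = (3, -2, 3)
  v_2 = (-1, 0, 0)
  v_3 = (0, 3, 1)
Orthogonal basis:
  u_1 = (3, -2, 3)
  u_2 = (-13/22, -3/11, 9/22)
  u_3 = (0, 33/13, 22/13)

Apply the Gram-Schmidt recurrence
  u_1 = v_1
  u_i = v_i − Σ_{j<i} ((v_i · u_j) / (u_j · u_j)) · u_j.

Step by step this gives:
  u_1 = (3, -2, 3)
  u_2 = (-13/22, -3/11, 9/22)
  u_3 = (0, 33/13, 22/13)

Orthogonality check:
  u_2 · u_1 = 0 (should be 0)
  u_3 · u_1 = 0 (should be 0)
  u_3 · u_2 = 0 (should be 0)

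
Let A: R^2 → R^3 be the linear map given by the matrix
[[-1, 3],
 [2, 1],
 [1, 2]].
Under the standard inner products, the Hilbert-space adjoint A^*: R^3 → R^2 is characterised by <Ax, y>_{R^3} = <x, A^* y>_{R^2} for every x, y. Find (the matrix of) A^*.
A^* = A^T =
[[-1, 2, 1],
 [3, 1, 2]]

For real matrices with standard dot products, the defining identity <Ax, y> = <x, A^* y> gives (Ax)^T y = x^T (A^*) y, i.e. x^T A^T y = x^T (A^*) y. Since this holds for all x, y, we must have A^* = A^T. Therefore
A^* =
[[-1, 2, 1],
 [3, 1, 2]].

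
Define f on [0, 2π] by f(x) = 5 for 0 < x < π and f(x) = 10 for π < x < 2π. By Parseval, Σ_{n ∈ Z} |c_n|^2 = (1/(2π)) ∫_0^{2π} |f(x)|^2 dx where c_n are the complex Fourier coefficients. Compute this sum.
Σ |c_n|^2 = 125/2

Parseval equates the L^2 energy of f (normalised by 1/(2π)) with the ℓ^2 sum of its Fourier coefficients: (1/(2π)) ∫_0^{2π} |f|^2 = Σ |c_n|^2.
Compute the left side: (1/(2π)) [∫_0^π 5^2 dx + ∫_π^{2π} 10^2 dx] = (1/(2π)) · (25π + 100π) = (25 + 100)/2 = 125/2.
So Σ_{n ∈ Z} |c_n|^2 = 125/2.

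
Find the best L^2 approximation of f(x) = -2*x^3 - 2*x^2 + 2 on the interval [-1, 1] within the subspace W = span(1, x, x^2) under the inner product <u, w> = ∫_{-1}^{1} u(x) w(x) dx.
g(x) = -2*x^2 - 6*x/5 + 2

The best approximation g ∈ W is the orthogonal projection of f onto W. Writing g = a_0 + a_1 x + a_2 x^2, the coefficients solve the normal equations G · a = b where
  G_{ij} = <φ_i, φ_j> and b_i = <f, φ_i>, with φ_0 = 1, φ_1 = x, φ_2 = x^2.
G =
  [2, 0, 2/3]
  [0, 2/3, 0]
  [2/3, 0, 2/5],
b = (8/3, -4/5, 8/15).
Solving gives a_0 = 2, a_1 = -6/5, a_2 = -2, so
  g(x) = -2*x^2 - 6*x/5 + 2.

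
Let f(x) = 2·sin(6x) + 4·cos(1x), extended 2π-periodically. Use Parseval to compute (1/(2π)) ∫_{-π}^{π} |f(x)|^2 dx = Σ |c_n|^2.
Σ |c_n|^2 = 10

Expand |f|^2 and use orthogonality of {sin(nx), cos(mx)} on [-π, π]:
  ∫_{-π}^{π} sin(nx)^2 dx = π, ∫ cos(mx)^2 dx = π, and cross terms integrate to 0.
So ∫_{-π}^{π} f(x)^2 dx = 2^2 · π + 4^2 · π = (4 + 16)π.
Divide by 2π: (4 + 16)/2 = 10.
By Parseval, this equals Σ |c_n|^2.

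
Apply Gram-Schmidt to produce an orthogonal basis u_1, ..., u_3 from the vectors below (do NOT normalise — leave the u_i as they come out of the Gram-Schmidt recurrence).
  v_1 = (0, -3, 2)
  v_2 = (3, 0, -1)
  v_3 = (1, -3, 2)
Orthogonal basis:
  u_1 = (0, -3, 2)
  u_2 = (3, -6/13, -9/13)
  u_3 = (1/14, 1/7, 3/14)

Apply the Gram-Schmidt recurrence
  u_1 = v_1
  u_i = v_i − Σ_{j<i} ((v_i · u_j) / (u_j · u_j)) · u_j.

Step by step this gives:
  u_1 = (0, -3, 2)
  u_2 = (3, -6/13, -9/13)
  u_3 = (1/14, 1/7, 3/14)

Orthogonality check:
  u_2 · u_1 = 0 (should be 0)
  u_3 · u_1 = 0 (should be 0)
  u_3 · u_2 = 0 (should be 0)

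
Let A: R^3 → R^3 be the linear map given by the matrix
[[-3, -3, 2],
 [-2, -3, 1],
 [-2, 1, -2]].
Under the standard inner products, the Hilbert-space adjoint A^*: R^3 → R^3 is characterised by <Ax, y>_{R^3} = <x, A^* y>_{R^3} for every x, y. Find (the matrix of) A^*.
A^* = A^T =
[[-3, -2, -2],
 [-3, -3, 1],
 [2, 1, -2]]

For real matrices with standard dot products, the defining identity <Ax, y> = <x, A^* y> gives (Ax)^T y = x^T (A^*) y, i.e. x^T A^T y = x^T (A^*) y. Since this holds for all x, y, we must have A^* = A^T. Therefore
A^* =
[[-3, -2, -2],
 [-3, -3, 1],
 [2, 1, -2]].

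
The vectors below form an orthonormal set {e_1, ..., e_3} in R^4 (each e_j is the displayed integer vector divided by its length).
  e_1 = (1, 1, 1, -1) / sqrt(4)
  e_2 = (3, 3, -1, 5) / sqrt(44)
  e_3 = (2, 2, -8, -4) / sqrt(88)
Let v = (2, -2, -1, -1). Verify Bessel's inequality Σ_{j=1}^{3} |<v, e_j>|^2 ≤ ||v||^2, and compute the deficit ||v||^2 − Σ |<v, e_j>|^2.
Σ |<v, e_j>|^2 = 2; ||v||^2 = 10; deficit = 8

Write each e_j = u_j / sqrt(<u_j, u_j>) where u_j is the displayed integer vector. Then <v, e_j> = <v, u_j> / sqrt(<u_j, u_j>), so |<v, e_j>|^2 = <v, u_j>^2 / <u_j, u_j>.
Coefficients: <v, e_1> = 0/sqrt(4), <v, e_2> = -4/sqrt(44), <v, e_3> = 12/sqrt(88).
Square and sum: Σ |<v, e_j>|^2 = 2.
Compute ||v||^2 = v·v = 10.
Deficit = 10 − 2 = 8 ≥ 0, confirming Bessel's inequality. (The deficit equals ||v − Σ <v,e_j> e_j||^2, the squared distance from v to span{e_j}.)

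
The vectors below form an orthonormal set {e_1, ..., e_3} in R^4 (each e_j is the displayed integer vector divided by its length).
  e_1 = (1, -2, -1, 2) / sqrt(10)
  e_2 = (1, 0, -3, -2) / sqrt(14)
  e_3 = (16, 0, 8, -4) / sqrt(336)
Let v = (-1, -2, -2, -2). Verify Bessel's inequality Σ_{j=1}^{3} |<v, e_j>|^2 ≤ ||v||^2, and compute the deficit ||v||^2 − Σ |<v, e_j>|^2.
Σ |<v, e_j>|^2 = 38/5; ||v||^2 = 13; deficit = 27/5

Write each e_j = u_j / sqrt(<u_j, u_j>) where u_j is the displayed integer vector. Then <v, e_j> = <v, u_j> / sqrt(<u_j, u_j>), so |<v, e_j>|^2 = <v, u_j>^2 / <u_j, u_j>.
Coefficients: <v, e_1> = 1/sqrt(10), <v, e_2> = 9/sqrt(14), <v, e_3> = -24/sqrt(336).
Square and sum: Σ |<v, e_j>|^2 = 38/5.
Compute ||v||^2 = v·v = 13.
Deficit = 13 − 38/5 = 27/5 ≥ 0, confirming Bessel's inequality. (The deficit equals ||v − Σ <v,e_j> e_j||^2, the squared distance from v to span{e_j}.)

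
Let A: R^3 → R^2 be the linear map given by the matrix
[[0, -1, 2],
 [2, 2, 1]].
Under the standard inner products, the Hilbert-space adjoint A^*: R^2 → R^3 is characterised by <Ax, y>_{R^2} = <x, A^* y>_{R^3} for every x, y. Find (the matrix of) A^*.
A^* = A^T =
[[0, 2],
 [-1, 2],
 [2, 1]]

For real matrices with standard dot products, the defining identity <Ax, y> = <x, A^* y> gives (Ax)^T y = x^T (A^*) y, i.e. x^T A^T y = x^T (A^*) y. Since this holds for all x, y, we must have A^* = A^T. Therefore
A^* =
[[0, 2],
 [-1, 2],
 [2, 1]].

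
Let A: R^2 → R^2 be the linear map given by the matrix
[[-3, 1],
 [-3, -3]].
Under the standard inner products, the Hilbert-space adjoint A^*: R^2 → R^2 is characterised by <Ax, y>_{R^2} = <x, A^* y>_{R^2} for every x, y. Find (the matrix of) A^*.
A^* = A^T =
[[-3, -3],
 [1, -3]]

For real matrices with standard dot products, the defining identity <Ax, y> = <x, A^* y> gives (Ax)^T y = x^T (A^*) y, i.e. x^T A^T y = x^T (A^*) y. Since this holds for all x, y, we must have A^* = A^T. Therefore
A^* =
[[-3, -3],
 [1, -3]].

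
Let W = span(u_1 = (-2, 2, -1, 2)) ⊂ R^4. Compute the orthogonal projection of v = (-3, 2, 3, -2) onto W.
proj_W(v) = (-6/13, 6/13, -3/13, 6/13)

Set up U = [u_1 | ... | u_1] ∈ R^(4×1). The projector onto W = col(U) is P = U (U^T U)^(-1) U^T.
Compute U^T U =
  [13],
and U^T v = (3).
Solve U^T U · c = U^T v for the coefficients: c = (3/13). The projection is proj_W(v) = U c.
Check: (v - proj_W(v)) · u_1 = 0  (should be 0).
Result: proj_W(v) = (-6/13, 6/13, -3/13, 6/13).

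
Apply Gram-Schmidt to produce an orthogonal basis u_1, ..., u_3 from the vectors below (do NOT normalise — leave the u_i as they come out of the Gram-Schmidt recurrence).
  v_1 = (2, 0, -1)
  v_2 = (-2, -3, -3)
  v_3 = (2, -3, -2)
Orthogonal basis:
  u_1 = (2, 0, -1)
  u_2 = (-8/5, -3, -16/5)
  u_3 = (54/109, -144/109, 108/109)

Apply the Gram-Schmidt recurrence
  u_1 = v_1
  u_i = v_i − Σ_{j<i} ((v_i · u_j) / (u_j · u_j)) · u_j.

Step by step this gives:
  u_1 = (2, 0, -1)
  u_2 = (-8/5, -3, -16/5)
  u_3 = (54/109, -144/109, 108/109)

Orthogonality check:
  u_2 · u_1 = 0 (should be 0)
  u_3 · u_1 = 0 (should be 0)
  u_3 · u_2 = 0 (should be 0)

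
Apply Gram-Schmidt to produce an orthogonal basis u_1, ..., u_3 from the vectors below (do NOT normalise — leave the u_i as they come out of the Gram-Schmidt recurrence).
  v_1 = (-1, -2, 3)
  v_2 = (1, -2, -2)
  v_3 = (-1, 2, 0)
Orthogonal basis:
  u_1 = (-1, -2, 3)
  u_2 = (11/14, -17/7, -19/14)
  u_3 = (-80/117, -8/117, -32/117)

Apply the Gram-Schmidt recurrence
  u_1 = v_1
  u_i = v_i − Σ_{j<i} ((v_i · u_j) / (u_j · u_j)) · u_j.

Step by step this gives:
  u_1 = (-1, -2, 3)
  u_2 = (11/14, -17/7, -19/14)
  u_3 = (-80/117, -8/117, -32/117)

Orthogonality check:
  u_2 · u_1 = 0 (should be 0)
  u_3 · u_1 = 0 (should be 0)
  u_3 · u_2 = 0 (should be 0)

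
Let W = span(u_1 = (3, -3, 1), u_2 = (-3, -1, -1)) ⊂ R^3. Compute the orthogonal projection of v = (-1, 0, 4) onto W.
proj_W(v) = (3/10, 0, 1/10)

Set up U = [u_1 | ... | u_2] ∈ R^(3×2). The projector onto W = col(U) is P = U (U^T U)^(-1) U^T.
Compute U^T U =
  [19, -7]
  [-7, 11],
and U^T v = (1, -1).
Solve U^T U · c = U^T v for the coefficients: c = (1/40, -3/40). The projection is proj_W(v) = U c.
Check: (v - proj_W(v)) · u_1 = 0  (should be 0).
Check: (v - proj_W(v)) · u_2 = 0  (should be 0).
Result: proj_W(v) = (3/10, 0, 1/10).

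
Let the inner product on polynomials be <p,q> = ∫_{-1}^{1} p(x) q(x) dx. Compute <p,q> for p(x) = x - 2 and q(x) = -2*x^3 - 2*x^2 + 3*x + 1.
<p,q> = -2/15

Expand the product: p(x)·q(x) = -2*x^4 + 2*x^3 + 7*x^2 - 5*x - 2.
∫_{-1}^{1} of each monomial x^k gives [2/(k+1) if k even, 0 if k odd]. Integrating term-by-term (or equivalently evaluating the antiderivative F(x) = -2*x^5/5 + x^4/2 + 7*x^3/3 - 5*x^2/2 - 2*x at the endpoints):
  F(1) − F(−1) = -31/15 − (-29/15) = -2/15.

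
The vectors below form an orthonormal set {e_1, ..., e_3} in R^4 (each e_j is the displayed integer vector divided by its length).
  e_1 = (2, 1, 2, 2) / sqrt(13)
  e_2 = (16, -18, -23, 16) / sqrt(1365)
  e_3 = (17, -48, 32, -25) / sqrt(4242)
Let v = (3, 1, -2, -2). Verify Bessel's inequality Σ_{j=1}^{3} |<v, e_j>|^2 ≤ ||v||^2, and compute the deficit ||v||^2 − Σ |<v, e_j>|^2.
Σ |<v, e_j>|^2 = 1539/1010; ||v||^2 = 18; deficit = 16641/1010

Write each e_j = u_j / sqrt(<u_j, u_j>) where u_j is the displayed integer vector. Then <v, e_j> = <v, u_j> / sqrt(<u_j, u_j>), so |<v, e_j>|^2 = <v, u_j>^2 / <u_j, u_j>.
Coefficients: <v, e_1> = -1/sqrt(13), <v, e_2> = 44/sqrt(1365), <v, e_3> = -11/sqrt(4242).
Square and sum: Σ |<v, e_j>|^2 = 1539/1010.
Compute ||v||^2 = v·v = 18.
Deficit = 18 − 1539/1010 = 16641/1010 ≥ 0, confirming Bessel's inequality. (The deficit equals ||v − Σ <v,e_j> e_j||^2, the squared distance from v to span{e_j}.)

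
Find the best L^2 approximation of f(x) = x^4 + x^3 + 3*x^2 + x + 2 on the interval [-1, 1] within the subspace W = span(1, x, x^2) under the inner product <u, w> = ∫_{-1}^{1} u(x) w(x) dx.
g(x) = 27*x^2/7 + 8*x/5 + 67/35

The best approximation g ∈ W is the orthogonal projection of f onto W. Writing g = a_0 + a_1 x + a_2 x^2, the coefficients solve the normal equations G · a = b where
  G_{ij} = <φ_i, φ_j> and b_i = <f, φ_i>, with φ_0 = 1, φ_1 = x, φ_2 = x^2.
G =
  [2, 0, 2/3]
  [0, 2/3, 0]
  [2/3, 0, 2/5],
b = (32/5, 16/15, 296/105).
Solving gives a_0 = 67/35, a_1 = 8/5, a_2 = 27/7, so
  g(x) = 27*x^2/7 + 8*x/5 + 67/35.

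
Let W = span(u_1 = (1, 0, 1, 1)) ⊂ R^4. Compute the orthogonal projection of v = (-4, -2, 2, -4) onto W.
proj_W(v) = (-2, 0, -2, -2)

Set up U = [u_1 | ... | u_1] ∈ R^(4×1). The projector onto W = col(U) is P = U (U^T U)^(-1) U^T.
Compute U^T U =
  [3],
and U^T v = (-6).
Solve U^T U · c = U^T v for the coefficients: c = (-2). The projection is proj_W(v) = U c.
Check: (v - proj_W(v)) · u_1 = 0  (should be 0).
Result: proj_W(v) = (-2, 0, -2, -2).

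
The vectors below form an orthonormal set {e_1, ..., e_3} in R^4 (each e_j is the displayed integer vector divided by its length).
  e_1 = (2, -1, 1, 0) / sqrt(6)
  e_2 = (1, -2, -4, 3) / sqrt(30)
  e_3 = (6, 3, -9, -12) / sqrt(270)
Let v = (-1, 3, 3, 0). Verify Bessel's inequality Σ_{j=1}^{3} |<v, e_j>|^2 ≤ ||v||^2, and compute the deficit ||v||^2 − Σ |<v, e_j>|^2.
Σ |<v, e_j>|^2 = 89/6; ||v||^2 = 19; deficit = 25/6

Write each e_j = u_j / sqrt(<u_j, u_j>) where u_j is the displayed integer vector. Then <v, e_j> = <v, u_j> / sqrt(<u_j, u_j>), so |<v, e_j>|^2 = <v, u_j>^2 / <u_j, u_j>.
Coefficients: <v, e_1> = -2/sqrt(6), <v, e_2> = -19/sqrt(30), <v, e_3> = -24/sqrt(270).
Square and sum: Σ |<v, e_j>|^2 = 89/6.
Compute ||v||^2 = v·v = 19.
Deficit = 19 − 89/6 = 25/6 ≥ 0, confirming Bessel's inequality. (The deficit equals ||v − Σ <v,e_j> e_j||^2, the squared distance from v to span{e_j}.)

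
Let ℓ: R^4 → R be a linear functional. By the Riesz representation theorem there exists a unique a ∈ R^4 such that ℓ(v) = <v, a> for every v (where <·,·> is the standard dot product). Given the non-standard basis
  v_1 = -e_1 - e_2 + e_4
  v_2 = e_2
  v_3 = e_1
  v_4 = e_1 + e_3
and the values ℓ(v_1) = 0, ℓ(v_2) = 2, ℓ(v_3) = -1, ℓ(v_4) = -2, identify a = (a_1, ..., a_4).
a = (-1, 2, -1, 1)

Write a = (a_1, ..., a_4) in the standard basis. For each basis vector v_i, ℓ(v_i) = <v_i, a> is a linear equation in the a_j's. Collect the n equations into a matrix system V a = ℓ, where row i of V is v_i (expressed in the standard basis). Since V is invertible (lower-triangular with 1s on the diagonal, up to permutation), solve by back-substitution:
  V =
[[-1, -1, 0, 1],
 [0, 1, 0, 0],
 [1, 0, 0, 0],
 [1, 0, 1, 0]]
  V a = (0, 2, -1, -2)
Solving gives a = (-1, 2, -1, 1).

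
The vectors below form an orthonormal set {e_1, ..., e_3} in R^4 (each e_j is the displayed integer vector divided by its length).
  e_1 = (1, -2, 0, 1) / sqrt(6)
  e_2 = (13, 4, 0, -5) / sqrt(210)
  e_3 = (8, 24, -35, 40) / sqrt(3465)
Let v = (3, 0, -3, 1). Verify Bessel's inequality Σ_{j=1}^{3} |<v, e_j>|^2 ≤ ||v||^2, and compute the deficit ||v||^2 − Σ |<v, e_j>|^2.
Σ |<v, e_j>|^2 = 1625/99; ||v||^2 = 19; deficit = 256/99

Write each e_j = u_j / sqrt(<u_j, u_j>) where u_j is the displayed integer vector. Then <v, e_j> = <v, u_j> / sqrt(<u_j, u_j>), so |<v, e_j>|^2 = <v, u_j>^2 / <u_j, u_j>.
Coefficients: <v, e_1> = 4/sqrt(6), <v, e_2> = 34/sqrt(210), <v, e_3> = 169/sqrt(3465).
Square and sum: Σ |<v, e_j>|^2 = 1625/99.
Compute ||v||^2 = v·v = 19.
Deficit = 19 − 1625/99 = 256/99 ≥ 0, confirming Bessel's inequality. (The deficit equals ||v − Σ <v,e_j> e_j||^2, the squared distance from v to span{e_j}.)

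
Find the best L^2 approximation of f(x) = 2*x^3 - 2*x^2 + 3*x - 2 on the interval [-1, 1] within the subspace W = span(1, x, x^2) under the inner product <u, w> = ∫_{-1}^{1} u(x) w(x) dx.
g(x) = -2*x^2 + 21*x/5 - 2

The best approximation g ∈ W is the orthogonal projection of f onto W. Writing g = a_0 + a_1 x + a_2 x^2, the coefficients solve the normal equations G · a = b where
  G_{ij} = <φ_i, φ_j> and b_i = <f, φ_i>, with φ_0 = 1, φ_1 = x, φ_2 = x^2.
G =
  [2, 0, 2/3]
  [0, 2/3, 0]
  [2/3, 0, 2/5],
b = (-16/3, 14/5, -32/15).
Solving gives a_0 = -2, a_1 = 21/5, a_2 = -2, so
  g(x) = -2*x^2 + 21*x/5 - 2.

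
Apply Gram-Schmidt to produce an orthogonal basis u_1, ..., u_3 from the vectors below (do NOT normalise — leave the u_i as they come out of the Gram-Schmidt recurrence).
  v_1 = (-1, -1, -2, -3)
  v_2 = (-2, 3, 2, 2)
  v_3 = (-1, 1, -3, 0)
Orthogonal basis:
  u_1 = (-1, -1, -2, -3)
  u_2 = (-41/15, 34/15, 8/15, -1/5)
  u_3 = (23/194, 78/97, -227/97, 243/194)

Apply the Gram-Schmidt recurrence
  u_1 = v_1
  u_i = v_i − Σ_{j<i} ((v_i · u_j) / (u_j · u_j)) · u_j.

Step by step this gives:
  u_1 = (-1, -1, -2, -3)
  u_2 = (-41/15, 34/15, 8/15, -1/5)
  u_3 = (23/194, 78/97, -227/97, 243/194)

Orthogonality check:
  u_2 · u_1 = 0 (should be 0)
  u_3 · u_1 = 0 (should be 0)
  u_3 · u_2 = 0 (should be 0)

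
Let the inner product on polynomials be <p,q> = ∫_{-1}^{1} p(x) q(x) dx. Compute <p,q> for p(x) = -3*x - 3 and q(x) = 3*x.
<p,q> = -6

Expand the product: p(x)·q(x) = -9*x^2 - 9*x.
∫_{-1}^{1} of each monomial x^k gives [2/(k+1) if k even, 0 if k odd]. Integrating term-by-term (or equivalently evaluating the antiderivative F(x) = -3*x^3 - 9*x^2/2 at the endpoints):
  F(1) − F(−1) = -15/2 − (-3/2) = -6.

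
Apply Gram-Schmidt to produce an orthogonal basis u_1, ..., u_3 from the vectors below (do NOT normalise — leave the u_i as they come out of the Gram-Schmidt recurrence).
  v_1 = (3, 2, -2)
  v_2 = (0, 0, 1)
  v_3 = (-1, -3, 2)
Orthogonal basis:
  u_1 = (3, 2, -2)
  u_2 = (6/17, 4/17, 13/17)
  u_3 = (14/13, -21/13, 0)

Apply the Gram-Schmidt recurrence
  u_1 = v_1
  u_i = v_i − Σ_{j<i} ((v_i · u_j) / (u_j · u_j)) · u_j.

Step by step this gives:
  u_1 = (3, 2, -2)
  u_2 = (6/17, 4/17, 13/17)
  u_3 = (14/13, -21/13, 0)

Orthogonality check:
  u_2 · u_1 = 0 (should be 0)
  u_3 · u_1 = 0 (should be 0)
  u_3 · u_2 = 0 (should be 0)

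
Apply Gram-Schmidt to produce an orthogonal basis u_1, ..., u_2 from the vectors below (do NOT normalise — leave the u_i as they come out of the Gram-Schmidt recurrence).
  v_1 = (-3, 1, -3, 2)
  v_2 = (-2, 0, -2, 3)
Orthogonal basis:
  u_1 = (-3, 1, -3, 2)
  u_2 = (8/23, -18/23, 8/23, 33/23)

Apply the Gram-Schmidt recurrence
  u_1 = v_1
  u_i = v_i − Σ_{j<i} ((v_i · u_j) / (u_j · u_j)) · u_j.

Step by step this gives:
  u_1 = (-3, 1, -3, 2)
  u_2 = (8/23, -18/23, 8/23, 33/23)

Orthogonality check:
  u_2 · u_1 = 0 (should be 0)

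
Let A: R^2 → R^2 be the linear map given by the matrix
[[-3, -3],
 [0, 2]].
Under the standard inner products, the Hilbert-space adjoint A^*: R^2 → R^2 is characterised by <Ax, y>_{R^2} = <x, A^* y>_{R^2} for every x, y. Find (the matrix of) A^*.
A^* = A^T =
[[-3, 0],
 [-3, 2]]

For real matrices with standard dot products, the defining identity <Ax, y> = <x, A^* y> gives (Ax)^T y = x^T (A^*) y, i.e. x^T A^T y = x^T (A^*) y. Since this holds for all x, y, we must have A^* = A^T. Therefore
A^* =
[[-3, 0],
 [-3, 2]].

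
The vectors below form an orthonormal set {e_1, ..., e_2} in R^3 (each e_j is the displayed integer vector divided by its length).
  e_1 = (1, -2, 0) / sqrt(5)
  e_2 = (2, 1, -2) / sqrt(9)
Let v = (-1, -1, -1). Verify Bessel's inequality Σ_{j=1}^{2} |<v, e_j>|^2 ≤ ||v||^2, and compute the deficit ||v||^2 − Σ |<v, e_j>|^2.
Σ |<v, e_j>|^2 = 14/45; ||v||^2 = 3; deficit = 121/45

Write each e_j = u_j / sqrt(<u_j, u_j>) where u_j is the displayed integer vector. Then <v, e_j> = <v, u_j> / sqrt(<u_j, u_j>), so |<v, e_j>|^2 = <v, u_j>^2 / <u_j, u_j>.
Coefficients: <v, e_1> = 1/sqrt(5), <v, e_2> = -1/sqrt(9).
Square and sum: Σ |<v, e_j>|^2 = 14/45.
Compute ||v||^2 = v·v = 3.
Deficit = 3 − 14/45 = 121/45 ≥ 0, confirming Bessel's inequality. (The deficit equals ||v − Σ <v,e_j> e_j||^2, the squared distance from v to span{e_j}.)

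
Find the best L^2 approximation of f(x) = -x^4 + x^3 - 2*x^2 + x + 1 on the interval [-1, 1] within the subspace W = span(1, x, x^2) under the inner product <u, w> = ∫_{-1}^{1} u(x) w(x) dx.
g(x) = -20*x^2/7 + 8*x/5 + 38/35

The best approximation g ∈ W is the orthogonal projection of f onto W. Writing g = a_0 + a_1 x + a_2 x^2, the coefficients solve the normal equations G · a = b where
  G_{ij} = <φ_i, φ_j> and b_i = <f, φ_i>, with φ_0 = 1, φ_1 = x, φ_2 = x^2.
G =
  [2, 0, 2/3]
  [0, 2/3, 0]
  [2/3, 0, 2/5],
b = (4/15, 16/15, -44/105).
Solving gives a_0 = 38/35, a_1 = 8/5, a_2 = -20/7, so
  g(x) = -20*x^2/7 + 8*x/5 + 38/35.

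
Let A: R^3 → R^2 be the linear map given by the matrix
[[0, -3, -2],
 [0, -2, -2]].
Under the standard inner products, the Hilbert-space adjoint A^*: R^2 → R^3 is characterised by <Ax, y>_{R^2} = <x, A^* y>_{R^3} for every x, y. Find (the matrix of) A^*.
A^* = A^T =
[[0, 0],
 [-3, -2],
 [-2, -2]]

For real matrices with standard dot products, the defining identity <Ax, y> = <x, A^* y> gives (Ax)^T y = x^T (A^*) y, i.e. x^T A^T y = x^T (A^*) y. Since this holds for all x, y, we must have A^* = A^T. Therefore
A^* =
[[0, 0],
 [-3, -2],
 [-2, -2]].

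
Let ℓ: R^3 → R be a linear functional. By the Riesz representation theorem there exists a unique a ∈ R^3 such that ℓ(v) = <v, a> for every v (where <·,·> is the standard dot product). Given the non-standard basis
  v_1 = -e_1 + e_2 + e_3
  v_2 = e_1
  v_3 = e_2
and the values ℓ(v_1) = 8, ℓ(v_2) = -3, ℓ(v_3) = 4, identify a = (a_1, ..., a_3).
a = (-3, 4, 1)

Write a = (a_1, ..., a_3) in the standard basis. For each basis vector v_i, ℓ(v_i) = <v_i, a> is a linear equation in the a_j's. Collect the n equations into a matrix system V a = ℓ, where row i of V is v_i (expressed in the standard basis). Since V is invertible (lower-triangular with 1s on the diagonal, up to permutation), solve by back-substitution:
  V =
[[-1, 1, 1],
 [1, 0, 0],
 [0, 1, 0]]
  V a = (8, -3, 4)
Solving gives a = (-3, 4, 1).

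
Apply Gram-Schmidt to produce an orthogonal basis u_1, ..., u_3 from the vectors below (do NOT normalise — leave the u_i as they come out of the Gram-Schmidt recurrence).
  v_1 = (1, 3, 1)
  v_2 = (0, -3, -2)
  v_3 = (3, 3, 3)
Orthogonal basis:
  u_1 = (1, 3, 1)
  u_2 = (1, 0, -1)
  u_3 = (18/11, -12/11, 18/11)

Apply the Gram-Schmidt recurrence
  u_1 = v_1
  u_i = v_i − Σ_{j<i} ((v_i · u_j) / (u_j · u_j)) · u_j.

Step by step this gives:
  u_1 = (1, 3, 1)
  u_2 = (1, 0, -1)
  u_3 = (18/11, -12/11, 18/11)

Orthogonality check:
  u_2 · u_1 = 0 (should be 0)
  u_3 · u_1 = 0 (should be 0)
  u_3 · u_2 = 0 (should be 0)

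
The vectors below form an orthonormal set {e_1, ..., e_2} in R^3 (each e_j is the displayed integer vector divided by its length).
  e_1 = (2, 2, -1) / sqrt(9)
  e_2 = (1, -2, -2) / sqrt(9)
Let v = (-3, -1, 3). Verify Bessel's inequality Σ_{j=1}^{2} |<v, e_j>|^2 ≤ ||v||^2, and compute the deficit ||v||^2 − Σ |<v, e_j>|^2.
Σ |<v, e_j>|^2 = 170/9; ||v||^2 = 19; deficit = 1/9

Write each e_j = u_j / sqrt(<u_j, u_j>) where u_j is the displayed integer vector. Then <v, e_j> = <v, u_j> / sqrt(<u_j, u_j>), so |<v, e_j>|^2 = <v, u_j>^2 / <u_j, u_j>.
Coefficients: <v, e_1> = -11/sqrt(9), <v, e_2> = -7/sqrt(9).
Square and sum: Σ |<v, e_j>|^2 = 170/9.
Compute ||v||^2 = v·v = 19.
Deficit = 19 − 170/9 = 1/9 ≥ 0, confirming Bessel's inequality. (The deficit equals ||v − Σ <v,e_j> e_j||^2, the squared distance from v to span{e_j}.)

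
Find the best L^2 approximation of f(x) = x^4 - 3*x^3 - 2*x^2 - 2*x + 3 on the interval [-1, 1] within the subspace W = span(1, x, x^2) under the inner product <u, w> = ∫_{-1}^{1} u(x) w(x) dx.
g(x) = -8*x^2/7 - 19*x/5 + 102/35

The best approximation g ∈ W is the orthogonal projection of f onto W. Writing g = a_0 + a_1 x + a_2 x^2, the coefficients solve the normal equations G · a = b where
  G_{ij} = <φ_i, φ_j> and b_i = <f, φ_i>, with φ_0 = 1, φ_1 = x, φ_2 = x^2.
G =
  [2, 0, 2/3]
  [0, 2/3, 0]
  [2/3, 0, 2/5],
b = (76/15, -38/15, 52/35).
Solving gives a_0 = 102/35, a_1 = -19/5, a_2 = -8/7, so
  g(x) = -8*x^2/7 - 19*x/5 + 102/35.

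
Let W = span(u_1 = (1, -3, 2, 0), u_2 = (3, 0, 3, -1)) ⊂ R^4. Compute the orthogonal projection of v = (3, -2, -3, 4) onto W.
proj_W(v) = (-156/185, -279/185, -63/185, 83/185)

Set up U = [u_1 | ... | u_2] ∈ R^(4×2). The projector onto W = col(U) is P = U (U^T U)^(-1) U^T.
Compute U^T U =
  [14, 9]
  [9, 19],
and U^T v = (3, -4).
Solve U^T U · c = U^T v for the coefficients: c = (93/185, -83/185). The projection is proj_W(v) = U c.
Check: (v - proj_W(v)) · u_1 = 0  (should be 0).
Check: (v - proj_W(v)) · u_2 = 0  (should be 0).
Result: proj_W(v) = (-156/185, -279/185, -63/185, 83/185).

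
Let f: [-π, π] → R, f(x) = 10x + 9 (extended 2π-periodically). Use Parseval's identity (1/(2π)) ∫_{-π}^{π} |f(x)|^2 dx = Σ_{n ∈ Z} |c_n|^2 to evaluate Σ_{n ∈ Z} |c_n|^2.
Σ |c_n|^2 = 100π^2/3 + 81

Expand and integrate term by term over [-π, π]:
  ∫ (10x)^2 dx = 100·(2π^3/3); ∫ 2·10·(9)·x dx = 0 (odd integrand); ∫ 9^2 dx = 81·2π.
So (1/(2π)) ∫_{-π}^{π} (10x + 9)^2 dx = 100π^2/3 + 81 = 100π^2/3 + 81.
Parseval ⇒ Σ |c_n|^2 = 100π^2/3 + 81.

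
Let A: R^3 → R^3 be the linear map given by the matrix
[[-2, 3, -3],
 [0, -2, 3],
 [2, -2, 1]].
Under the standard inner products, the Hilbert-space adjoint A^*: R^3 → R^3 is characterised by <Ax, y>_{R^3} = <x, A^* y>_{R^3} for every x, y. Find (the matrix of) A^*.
A^* = A^T =
[[-2, 0, 2],
 [3, -2, -2],
 [-3, 3, 1]]

For real matrices with standard dot products, the defining identity <Ax, y> = <x, A^* y> gives (Ax)^T y = x^T (A^*) y, i.e. x^T A^T y = x^T (A^*) y. Since this holds for all x, y, we must have A^* = A^T. Therefore
A^* =
[[-2, 0, 2],
 [3, -2, -2],
 [-3, 3, 1]].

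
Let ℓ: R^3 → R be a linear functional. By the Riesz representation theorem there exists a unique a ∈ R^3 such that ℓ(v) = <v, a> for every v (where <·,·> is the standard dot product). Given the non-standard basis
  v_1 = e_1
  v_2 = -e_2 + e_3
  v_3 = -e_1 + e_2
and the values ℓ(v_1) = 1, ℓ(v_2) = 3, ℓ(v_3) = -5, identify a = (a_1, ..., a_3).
a = (1, -4, -1)

Write a = (a_1, ..., a_3) in the standard basis. For each basis vector v_i, ℓ(v_i) = <v_i, a> is a linear equation in the a_j's. Collect the n equations into a matrix system V a = ℓ, where row i of V is v_i (expressed in the standard basis). Since V is invertible (lower-triangular with 1s on the diagonal, up to permutation), solve by back-substitution:
  V =
[[1, 0, 0],
 [0, -1, 1],
 [-1, 1, 0]]
  V a = (1, 3, -5)
Solving gives a = (1, -4, -1).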